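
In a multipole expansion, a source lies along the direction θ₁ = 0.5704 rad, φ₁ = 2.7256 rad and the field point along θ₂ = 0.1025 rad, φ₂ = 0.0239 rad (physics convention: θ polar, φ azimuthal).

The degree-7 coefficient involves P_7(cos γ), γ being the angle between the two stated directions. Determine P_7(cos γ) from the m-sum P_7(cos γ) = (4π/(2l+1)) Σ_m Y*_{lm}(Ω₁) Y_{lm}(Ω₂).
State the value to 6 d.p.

Summing Y*_{l m}(θ₁,φ₁)·Y_{l m}(θ₂,φ₂) over m ∈ [−7, 7]; prefactor 4π/(2·7+1) = 0.837758:
  [-7]  conj(Y_{7,-7})(Ω₁) = +0.006517+0.001523i ; Y_{7,-7}(Ω₂) = +0.000000-0.000000i ; Δ = +0.000000+0.000000i
  [-6]  conj(Y_{7,-6})(Ω₁) = -0.031176-0.023486i ; Y_{7,-6}(Ω₂) = +0.000002-0.000000i ; Δ = -0.000000-0.000000i
  [-5]  conj(Y_{7,-5})(Ω₁) = +0.067403+0.120736i ; Y_{7,-5}(Ω₂) = +0.000048-0.000006i ; Δ = +0.000004+0.000005i
  [-4]  conj(Y_{7,-4})(Ω₁) = -0.030337-0.324649i ; Y_{7,-4}(Ω₂) = +0.000786-0.000075i ; Δ = -0.000048-0.000253i
  [-3]  conj(Y_{7,-3})(Ω₁) = -0.154783+0.462702i ; Y_{7,-3}(Ω₂) = +0.009186-0.000660i ; Δ = -0.001117+0.004353i
  [-2]  conj(Y_{7,-2})(Ω₁) = +0.228593-0.250950i ; Y_{7,-2}(Ω₂) = +0.075151-0.003595i ; Δ = +0.016277-0.019681i
  [-1]  conj(Y_{7,-1})(Ω₁) = +0.165987-0.073329i ; Y_{7,-1}(Ω₂) = +0.389174-0.009303i ; Δ = +0.063916-0.030082i
  [+0]  conj(Y_{7,0})(Ω₁) = -0.408936-0.000000i ; Y_{7,0}(Ω₂) = +0.937595+0.000000i ; Δ = -0.383417-0.000000i
  [+1]  conj(Y_{7,1})(Ω₁) = -0.165987-0.073329i ; Y_{7,1}(Ω₂) = -0.389174-0.009303i ; Δ = +0.063916+0.030082i
  [+2]  conj(Y_{7,2})(Ω₁) = +0.228593+0.250950i ; Y_{7,2}(Ω₂) = +0.075151+0.003595i ; Δ = +0.016277+0.019681i
  [+3]  conj(Y_{7,3})(Ω₁) = +0.154783+0.462702i ; Y_{7,3}(Ω₂) = -0.009186-0.000660i ; Δ = -0.001117-0.004353i
  [+4]  conj(Y_{7,4})(Ω₁) = -0.030337+0.324649i ; Y_{7,4}(Ω₂) = +0.000786+0.000075i ; Δ = -0.000048+0.000253i
  [+5]  conj(Y_{7,5})(Ω₁) = -0.067403+0.120736i ; Y_{7,5}(Ω₂) = -0.000048-0.000006i ; Δ = +0.000004-0.000005i
  [+6]  conj(Y_{7,6})(Ω₁) = -0.031176+0.023486i ; Y_{7,6}(Ω₂) = +0.000002+0.000000i ; Δ = -0.000000+0.000000i
  [+7]  conj(Y_{7,7})(Ω₁) = -0.006517+0.001523i ; Y_{7,7}(Ω₂) = -0.000000-0.000000i ; Δ = +0.000000-0.000000i
Σ over m = -0.225353+0.000000i; ×(4π/15) → -0.188792+0.000000i. Real part: -0.188792

-0.188792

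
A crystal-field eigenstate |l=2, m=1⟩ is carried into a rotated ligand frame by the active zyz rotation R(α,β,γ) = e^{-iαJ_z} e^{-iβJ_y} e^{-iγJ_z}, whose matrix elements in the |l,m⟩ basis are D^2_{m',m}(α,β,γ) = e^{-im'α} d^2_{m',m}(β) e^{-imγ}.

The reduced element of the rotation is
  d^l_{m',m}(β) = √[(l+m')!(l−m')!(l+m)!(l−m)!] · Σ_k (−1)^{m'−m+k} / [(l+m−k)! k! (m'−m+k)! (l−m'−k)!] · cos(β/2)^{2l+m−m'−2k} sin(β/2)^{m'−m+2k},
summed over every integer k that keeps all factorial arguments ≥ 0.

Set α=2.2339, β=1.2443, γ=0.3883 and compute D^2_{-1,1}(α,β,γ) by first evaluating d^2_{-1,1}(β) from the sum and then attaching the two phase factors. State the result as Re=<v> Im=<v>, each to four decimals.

Re=-0.1513 Im=0.5366

First d^2_{-1,1}(β=1.2443), then the phase factors e^{-i(-1)α} and e^{-i(1)γ}:
Half-angle: c=0.812627, s=0.582784. N=√(1·6·6·1)=6.000000
Admissible k: 2..3 (factorial args all ≥0)
  k=2: (−1)^0·6.0000/(2)·0.8126^2·0.5828^2 = +0.672851
  k=3: (−1)^1·6.0000/(6)·0.8126^0·0.5828^4 = -0.115353
d^2_{-1,1}(1.2443) = +0.672851 -0.115353 = +0.557498
Phases: e^{-i·(-1)·2.2339}=-0.615566+0.788086i, e^{-i·(1)·0.3883}=+0.925554-0.378616i ⇒ D=-0.151281+0.536580i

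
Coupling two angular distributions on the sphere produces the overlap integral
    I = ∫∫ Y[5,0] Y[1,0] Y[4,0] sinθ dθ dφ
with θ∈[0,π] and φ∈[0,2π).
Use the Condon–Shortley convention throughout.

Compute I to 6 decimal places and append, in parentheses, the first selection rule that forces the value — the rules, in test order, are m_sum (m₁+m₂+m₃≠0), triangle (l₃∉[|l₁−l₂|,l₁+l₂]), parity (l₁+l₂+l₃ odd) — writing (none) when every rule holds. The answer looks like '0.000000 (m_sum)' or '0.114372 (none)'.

0.245532 (none)

Checks pass: Σm=0; 10 even; l₃=4∈[4,6].
(2·5+1)(2·1+1)(2·4+1) = 297
Δ: 2! 8! 0! / 11! → 1/495
sum: t=1:−1/576 = -1/576
3j²(5 1 4; 0 0 0) = Δ·Π!·Σ² = 5/99  (sign -1)
(m-triple is (0,0,0) — same symbol as above.)
combine: 4πI² = 297·5/99·5/99 = 25/33
take √, sign +1: I = 0.24553200
No selection rule forces the value: the integral is nonzero (none).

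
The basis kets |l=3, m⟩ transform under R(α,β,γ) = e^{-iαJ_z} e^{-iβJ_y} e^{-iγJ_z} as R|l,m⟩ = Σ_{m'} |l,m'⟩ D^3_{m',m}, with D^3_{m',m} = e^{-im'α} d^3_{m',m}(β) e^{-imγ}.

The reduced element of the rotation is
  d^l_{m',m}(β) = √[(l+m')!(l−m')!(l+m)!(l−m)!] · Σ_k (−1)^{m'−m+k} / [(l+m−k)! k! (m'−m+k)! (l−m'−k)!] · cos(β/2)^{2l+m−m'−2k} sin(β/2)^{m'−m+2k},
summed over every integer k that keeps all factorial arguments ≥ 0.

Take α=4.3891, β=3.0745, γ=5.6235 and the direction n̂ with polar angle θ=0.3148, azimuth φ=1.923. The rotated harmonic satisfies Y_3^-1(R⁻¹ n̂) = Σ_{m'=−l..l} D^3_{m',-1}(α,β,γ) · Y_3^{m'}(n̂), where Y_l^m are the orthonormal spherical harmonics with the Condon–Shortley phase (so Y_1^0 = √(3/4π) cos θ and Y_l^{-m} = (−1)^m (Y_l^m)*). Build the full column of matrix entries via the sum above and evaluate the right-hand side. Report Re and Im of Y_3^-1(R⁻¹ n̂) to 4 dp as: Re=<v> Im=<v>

Re=0.3057 Im=0.0523

Need the full column D^3_{m',-1} for m'=−3..3 at α=4.3891, β=3.0745, γ=5.6235.
cos(β/2)=0.033540, sin(β/2)=0.999437
d^3_{-3,-1}: single k=2 term ⇒ +0.000005;  D = +0.000005-0.000000i
d^3_{-2,-1}: k∈[1..2] ⇒ +0.000000 -0.000238 = -0.000238;  D = +0.000062-0.000230i
d^3_{-1,-1}: k∈[0..2] ⇒ +0.000000 -0.000010 +0.006734 = +0.006724;  D = -0.005596-0.003729i
d^3_{0,-1}: k∈[0..2] ⇒ -0.000000 +0.000391 -0.115860 = -0.115468;  D = -0.091241+0.070767i
d^3_{1,-1}: k∈[0..2] ⇒ +0.000008 -0.008979 +0.996629 = +0.987657;  D = +0.326013+0.932299i
d^3_{2,-1}: k∈[0..1] ⇒ -0.000238 +0.105765 = +0.105527;  D = -0.105518+0.001383i
d^3_{3,-1}: single k=0 term ⇒ +0.004347;  D = +0.001327-0.004140i
Y_3^{m'}(θ=0.3148,φ=1.923) and Σ D·Y over m':
  (+0.0000-0.0000i)·(+0.0108+0.0061i)  (+0.0001-0.0002i)·(-0.0710+0.0603i)  (-0.0056-0.0037i)·(-0.1215-0.3307i)  (-0.0912+0.0708i)·(+0.5396+0.0000i)  (+0.3260+0.9323i)·(+0.1215-0.3307i)  (-0.1055+0.0014i)·(-0.0710-0.0603i)  (+0.0013-0.0041i)·(-0.0108+0.0061i)
Y_3^-1(R⁻¹ n̂) = +0.305712+0.052329i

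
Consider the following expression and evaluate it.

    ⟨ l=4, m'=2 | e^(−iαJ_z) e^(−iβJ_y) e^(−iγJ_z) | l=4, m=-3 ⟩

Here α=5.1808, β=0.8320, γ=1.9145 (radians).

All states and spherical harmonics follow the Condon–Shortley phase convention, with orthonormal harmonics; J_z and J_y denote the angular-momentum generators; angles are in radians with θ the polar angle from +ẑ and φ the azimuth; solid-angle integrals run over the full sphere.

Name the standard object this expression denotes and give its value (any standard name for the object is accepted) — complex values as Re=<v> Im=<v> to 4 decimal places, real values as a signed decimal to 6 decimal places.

This is a Wigner D-matrix element — the rotation-matrix element ⟨l m'| R(α,β,γ) |l m⟩ in the angular-momentum basis.
Split into d^4_{2,-3}(β=0.8320) × two z-phases.
Half-angle: c=0.914713, s=0.404105. N=√(720·2·1·5040)=2693.993318
The bounds max(0,m−m')=0 and min(l+m,l−m')=1 give 2 terms
  k=0: (−1)^5·2693.9933/(240)·0.9147^3·0.4041^5 = -0.092578
  k=1: (−1)^6·2693.9933/(720)·0.9147^1·0.4041^7 = +0.006023
d^4_{2,-3}(0.8320) = -0.092578 +0.006023 = -0.086555
D = (-0.592351+0.805680i)·(-0.086555)·(+0.857870-0.513866i) = +0.008149-0.086171i

Wigner D-matrix element, Re=0.0081 Im=-0.0862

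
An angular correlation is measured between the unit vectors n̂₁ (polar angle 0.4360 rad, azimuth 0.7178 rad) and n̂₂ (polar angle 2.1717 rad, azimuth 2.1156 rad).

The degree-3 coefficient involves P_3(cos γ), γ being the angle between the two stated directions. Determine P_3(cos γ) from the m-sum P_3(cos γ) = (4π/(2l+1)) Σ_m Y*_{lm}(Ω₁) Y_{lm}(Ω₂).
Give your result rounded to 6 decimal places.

0.447118

Summing Y*_{l m}(θ₁,φ₁)·Y_{l m}(θ₂,φ₂) over m ∈ [−3, 3]; prefactor 4π/(2·3+1) = 1.795196:
  m=-3: Y*=-0.017290+0.026241i  Y=+0.233655-0.014884i  product -0.003649+0.006389i
  m=-2: Y*=+0.022269+0.163713i  Y=+0.181945-0.348471i  product +0.061101+0.022027i
  m=-1: Y*=+0.319551+0.279026i  Y=-0.082657-0.136402i  product +0.011647-0.066651i
  m=+0: Y*=+0.374879-0.000000i  Y=+0.295740+0.000000i  product +0.110867+0.000000i
  m=+1: Y*=-0.319551+0.279026i  Y=+0.082657-0.136402i  product +0.011647+0.066651i
  m=+2: Y*=+0.022269-0.163713i  Y=+0.181945+0.348471i  product +0.061101-0.022027i
  m=+3: Y*=+0.017290+0.026241i  Y=-0.233655-0.014884i  product -0.003649-0.006389i
Accumulated sum +0.249064-0.000000i; after 4π/(2l+1) scaling, +0.447118-0.000000i ⇒ P_3 = 0.447118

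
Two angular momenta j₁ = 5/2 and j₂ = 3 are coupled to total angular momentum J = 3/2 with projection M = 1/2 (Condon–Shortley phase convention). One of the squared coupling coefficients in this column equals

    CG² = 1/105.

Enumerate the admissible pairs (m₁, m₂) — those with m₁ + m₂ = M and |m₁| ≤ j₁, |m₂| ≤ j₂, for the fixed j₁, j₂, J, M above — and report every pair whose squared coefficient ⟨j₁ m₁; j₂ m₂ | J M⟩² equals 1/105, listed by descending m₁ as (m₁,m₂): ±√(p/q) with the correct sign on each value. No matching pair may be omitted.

Admissible pairs with m₁+m₂ = M = 1/2: (-5/2,3), (-3/2,2), (-1/2,1), (1/2,0), (3/2,-1), (5/2,-2)
  (m₁,m₂)=(5/2,-2): CG² = 5/21, CG = +√(5/21)
  (m₁,m₂)=(3/2,-1): CG² = 7/30, CG = −√(7/30)
  (m₁,m₂)=(1/2,0): CG² = 4/35, CG = +√(4/35)
  (m₁,m₂)=(-1/2,1): CG² = 1/105, CG = −√(1/105)   ← matches the target
  (m₁,m₂)=(-3/2,2): CG² = 1/21, CG = −√(1/21)
  (m₁,m₂)=(-5/2,3): CG² = 5/14, CG = +√(5/14)
Pairs with CG² = 1/105: (-1/2,1): −√(1/105)

(-1/2,1): −√(1/105)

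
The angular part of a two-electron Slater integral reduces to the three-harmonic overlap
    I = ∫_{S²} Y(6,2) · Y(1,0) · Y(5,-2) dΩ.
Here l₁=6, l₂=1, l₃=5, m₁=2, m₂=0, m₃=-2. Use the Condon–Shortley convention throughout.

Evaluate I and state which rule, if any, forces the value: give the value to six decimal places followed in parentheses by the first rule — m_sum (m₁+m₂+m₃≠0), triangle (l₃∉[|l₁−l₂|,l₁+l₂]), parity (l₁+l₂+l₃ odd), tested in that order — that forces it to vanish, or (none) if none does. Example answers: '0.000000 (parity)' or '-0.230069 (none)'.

m-sum 0 ✓  L=12 even ✓  5≤5≤7 ✓
Π(2lᵢ+1) = 13×3×11 = 429
triangle coeff Δ(6,1,5) = 1/858
Σ_t [1,1]: t=1:−1/14400 = -1/14400
(3j)²=6/143 [(6 1 5; 0 0 0)], sign=+1
Σ_t [1,1]: t=1:−1/30240 = -1/30240
(3j)²=16/429 [(6 1 5; 2 0 -2)], sign=+1
⇒ 4πI² = 96/143
I = (+1)√(96/143/(4π)) = 0.23113338
No selection rule forces the value: the integral is nonzero (none).

0.231133 (none)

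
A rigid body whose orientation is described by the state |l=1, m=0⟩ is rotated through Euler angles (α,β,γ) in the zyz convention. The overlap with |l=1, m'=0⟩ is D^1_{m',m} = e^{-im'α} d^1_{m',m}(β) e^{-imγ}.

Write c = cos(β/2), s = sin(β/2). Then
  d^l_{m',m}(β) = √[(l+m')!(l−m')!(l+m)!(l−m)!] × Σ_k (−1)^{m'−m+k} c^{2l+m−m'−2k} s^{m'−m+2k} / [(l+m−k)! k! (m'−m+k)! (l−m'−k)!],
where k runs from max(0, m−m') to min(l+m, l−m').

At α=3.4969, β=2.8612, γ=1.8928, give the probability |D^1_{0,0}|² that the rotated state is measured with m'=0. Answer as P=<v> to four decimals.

P=0.9234

Split into d^1_{0,0}(β=2.8612) × two z-phases.
c=cos(2.861200/2)=0.139738, s=sin(2.861200/2)=0.990189; N=√[1·1·1·1]=1.000000
The bounds max(0,m−m')=0 and min(l+m,l−m')=1 give 2 terms
  k=0: (−1)^0·1.0000/(1)·0.1397^2·0.9902^0 = +0.019527
  k=1: (−1)^1·1.0000/(1)·0.1397^0·0.9902^2 = -0.980473
d^1_{0,0}(2.8612) = +0.019527 -0.980473 = -0.960947
|D^1_{0,0}|² = |d^1_{0,0}(β)|² = (-0.960947)² = 0.923419 (the z-rotation phases have unit modulus)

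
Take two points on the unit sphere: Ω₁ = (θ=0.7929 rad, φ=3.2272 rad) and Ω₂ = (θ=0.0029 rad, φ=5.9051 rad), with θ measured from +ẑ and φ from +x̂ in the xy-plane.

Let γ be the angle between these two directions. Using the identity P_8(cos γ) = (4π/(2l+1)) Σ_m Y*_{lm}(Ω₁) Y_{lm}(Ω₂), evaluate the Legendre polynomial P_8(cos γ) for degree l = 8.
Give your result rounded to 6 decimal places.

Addition theorem: P_8(cos γ) = (4π/17) Σ_m Y*_{lm}(Ω₁) Y_{lm}(Ω₂), m = −8…8:
  term(m=-8) = (-0.000000, -0.000000)   from Y*(Ω₁)=(0.026482, 0.021628), Y(Ω₂)=(-0.000000, 0.000000)
  term(m=-7) = (0.000000, 0.000000)   from Y*(Ω₁)=(-0.111254, -0.075991), Y(Ω₂)=(-0.000000, 0.000000)
  term(m=-6) = (-0.000000, 0.000000)   from Y*(Ω₁)=(0.273721, 0.154420), Y(Ω₂)=(-0.000000, 0.000000)
  term(m=-5) = (0.000000, -0.000000)   from Y*(Ω₁)=(-0.417946, -0.190686), Y(Ω₂)=(-0.000000, 0.000000)
  term(m=-4) = (-0.000000, 0.000000)   from Y*(Ω₁)=(0.325091, 0.115886), Y(Ω₂)=(0.000000, 0.000000)
  term(m=-3) = (0.000000, 0.000000)   from Y*(Ω₁)=(0.074020, 0.019439), Y(Ω₂)=(0.000000, 0.000000)
  term(m=-2) = (-0.000020, -0.000027)   from Y*(Ω₁)=(-0.379122, -0.065553), Y(Ω₂)=(0.000063, 0.000060)
  term(m=-1) = (0.001368, 0.000684)   from Y*(Ω₁)=(0.106502, 0.009140), Y(Ω₂)=(0.013299, 0.005282)
  term(m=+0) = (0.412312, 0.000000)   from Y*(Ω₁)=(0.354546, -0.000000), Y(Ω₂)=(1.162931, 0.000000)
  term(m=+1) = (0.001368, -0.000684)   from Y*(Ω₁)=(-0.106502, 0.009140), Y(Ω₂)=(-0.013299, 0.005282)
  term(m=+2) = (-0.000020, 0.000027)   from Y*(Ω₁)=(-0.379122, 0.065553), Y(Ω₂)=(0.000063, -0.000060)
  term(m=+3) = (0.000000, -0.000000)   from Y*(Ω₁)=(-0.074020, 0.019439), Y(Ω₂)=(-0.000000, 0.000000)
  term(m=+4) = (-0.000000, -0.000000)   from Y*(Ω₁)=(0.325091, -0.115886), Y(Ω₂)=(0.000000, -0.000000)
  term(m=+5) = (0.000000, 0.000000)   from Y*(Ω₁)=(0.417946, -0.190686), Y(Ω₂)=(0.000000, 0.000000)
  term(m=+6) = (-0.000000, -0.000000)   from Y*(Ω₁)=(0.273721, -0.154420), Y(Ω₂)=(-0.000000, -0.000000)
  term(m=+7) = (0.000000, -0.000000)   from Y*(Ω₁)=(0.111254, -0.075991), Y(Ω₂)=(0.000000, 0.000000)
  term(m=+8) = (-0.000000, 0.000000)   from Y*(Ω₁)=(0.026482, -0.021628), Y(Ω₂)=(-0.000000, -0.000000)
Accumulated sum (0.415008, 0.000000); after 4π/(2l+1) scaling, (0.306773, 0.000000) ⇒ P_8 = 0.306773

0.306773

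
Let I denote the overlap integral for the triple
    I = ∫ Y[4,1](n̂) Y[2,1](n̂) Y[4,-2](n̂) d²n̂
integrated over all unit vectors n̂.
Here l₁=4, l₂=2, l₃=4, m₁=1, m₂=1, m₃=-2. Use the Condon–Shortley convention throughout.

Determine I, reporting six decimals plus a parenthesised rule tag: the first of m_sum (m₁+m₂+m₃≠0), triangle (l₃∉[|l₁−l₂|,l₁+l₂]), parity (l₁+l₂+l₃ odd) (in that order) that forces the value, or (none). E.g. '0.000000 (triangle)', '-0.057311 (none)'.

Checks pass: Σm=0; 10 even; l₃=4∈[2,6].
(2·4+1)(2·2+1)(2·4+1) = 405
Δ: 2! 6! 2! / 11! → 1/13860
sum: t=0:+1/192 t=1:−1/36 t=2:+1/192 = -5/288
3j²(4 2 4; 0 0 0) = Δ·Π!·Σ² = 20/693  (sign -1)
sum: t=1:−1/96 t=2:+1/240 = -1/160
3j²(4 2 4; 1 1 -2) = Δ·Π!·Σ² = 27/1540  (sign -1)
combine: 4πI² = 405·20/693·27/1540 = 1215/5929
take √, sign +1: I = 0.12770047
No selection rule forces the value: the integral is nonzero (none).

0.127700 (none)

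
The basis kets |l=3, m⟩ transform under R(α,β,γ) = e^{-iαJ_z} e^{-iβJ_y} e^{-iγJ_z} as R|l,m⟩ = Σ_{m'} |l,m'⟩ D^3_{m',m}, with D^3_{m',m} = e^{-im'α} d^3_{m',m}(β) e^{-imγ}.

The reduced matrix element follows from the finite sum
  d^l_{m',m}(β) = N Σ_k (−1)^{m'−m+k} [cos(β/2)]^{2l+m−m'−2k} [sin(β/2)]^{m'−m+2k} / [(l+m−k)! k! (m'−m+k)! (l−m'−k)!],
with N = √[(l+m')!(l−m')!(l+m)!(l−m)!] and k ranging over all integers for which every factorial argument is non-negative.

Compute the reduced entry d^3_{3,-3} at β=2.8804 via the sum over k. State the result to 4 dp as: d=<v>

d^3_{3,-3}(β=2.8804) via the finite sum:
With c≡cos(β/2)=0.130225 and s≡sin(β/2)=0.991484, N=[720·1·1·720]^{1/2}=720.000000
k: max(0,(-3)−(3))=0 … min(3+(-3),3−(3))=0
  k=0: (−1)^6·720.0000/(720)·0.1302^0·0.9915^6 = +0.949982
d^3_{3,-3}(2.8804) = +0.949982

d=0.9500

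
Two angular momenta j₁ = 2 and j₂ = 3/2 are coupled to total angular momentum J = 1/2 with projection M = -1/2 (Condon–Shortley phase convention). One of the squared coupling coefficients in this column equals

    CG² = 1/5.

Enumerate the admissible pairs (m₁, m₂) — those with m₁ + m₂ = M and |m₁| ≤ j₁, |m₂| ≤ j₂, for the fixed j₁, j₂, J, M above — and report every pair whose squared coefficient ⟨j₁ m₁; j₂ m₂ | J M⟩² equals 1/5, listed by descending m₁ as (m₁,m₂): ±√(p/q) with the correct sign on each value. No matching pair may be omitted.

Admissible pairs with m₁+m₂ = M = -1/2: (-2,3/2), (-1,1/2), (0,-1/2), (1,-3/2)
  (m₁,m₂)=(1,-3/2): CG² = 1/10, CG = +√(1/10)
  (m₁,m₂)=(0,-1/2): CG² = 1/5, CG = −√(1/5)   ← matches the target
  (m₁,m₂)=(-1,1/2): CG² = 3/10, CG = +√(3/10)
  (m₁,m₂)=(-2,3/2): CG² = 2/5, CG = −√(2/5)
Pairs with CG² = 1/5: (0,-1/2): −√(1/5)

(0,-1/2): −√(1/5)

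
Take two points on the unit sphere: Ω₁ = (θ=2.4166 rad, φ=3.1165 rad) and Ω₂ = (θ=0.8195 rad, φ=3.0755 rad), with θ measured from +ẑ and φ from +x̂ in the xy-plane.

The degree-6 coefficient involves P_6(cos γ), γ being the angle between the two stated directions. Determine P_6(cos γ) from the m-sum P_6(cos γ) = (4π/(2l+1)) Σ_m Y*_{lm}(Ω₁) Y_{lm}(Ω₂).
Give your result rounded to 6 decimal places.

-0.307829

Summing Y*_{l m}(θ₁,φ₁)·Y_{l m}(θ₂,φ₂) over m ∈ [−6, 6]; prefactor 4π/(2·6+1) = 0.966644:
  m=-6: (0.040614, -0.006161) × (0.067881, 0.028424) = (0.002932, 0.000736)  (running Σ = (0.002932, 0.000736))
  m=-5: (0.159358, -0.020099) × (-0.225226, -0.077262) = (-0.037445, -0.007785)  (running Σ = (-0.034512, -0.007049))
  m=-4: (0.354401, -0.035691) × (0.405221, 0.109696) = (0.147526, 0.024414)  (running Σ = (0.113013, 0.017364))
  m=-3: (0.448413, -0.033820) × (-0.361579, -0.072648) = (-0.164594, -0.020348)  (running Σ = (-0.051580, -0.002984))
  m=-2: (0.182193, -0.009151) × (-0.038419, -0.005108) = (-0.007046, -0.000579)  (running Σ = (-0.058627, -0.003563))
  m=-1: (-0.296289, 0.007436) × (0.371960, 0.024620) = (-0.110391, -0.004529)  (running Σ = (-0.169017, -0.008091))
  m=0: (-0.281267, -0.000000) × (-0.069627, 0.000000) = (0.019584, 0.000000)  (running Σ = (-0.149434, -0.008091))
  m=1: (0.296289, 0.007436) × (-0.371960, 0.024620) = (-0.110391, 0.004529)  (running Σ = (-0.259824, -0.003563))
  m=2: (0.182193, 0.009151) × (-0.038419, 0.005108) = (-0.007046, 0.000579)  (running Σ = (-0.266871, -0.002984))
  m=3: (-0.448413, -0.033820) × (0.361579, -0.072648) = (-0.164594, 0.020348)  (running Σ = (-0.431465, 0.017364))
  m=4: (0.354401, 0.035691) × (0.405221, -0.109696) = (0.147526, -0.024414)  (running Σ = (-0.283939, -0.007049))
  m=5: (-0.159358, -0.020099) × (0.225226, -0.077262) = (-0.037445, 0.007785)  (running Σ = (-0.321383, 0.000736))
  m=6: (0.040614, 0.006161) × (0.067881, -0.028424) = (0.002932, -0.000736)  (running Σ = (-0.318451, -0.000000))
Accumulated sum (-0.318451, -0.000000); after 4π/(2l+1) scaling, (-0.307829, -0.000000) ⇒ P_6 = -0.307829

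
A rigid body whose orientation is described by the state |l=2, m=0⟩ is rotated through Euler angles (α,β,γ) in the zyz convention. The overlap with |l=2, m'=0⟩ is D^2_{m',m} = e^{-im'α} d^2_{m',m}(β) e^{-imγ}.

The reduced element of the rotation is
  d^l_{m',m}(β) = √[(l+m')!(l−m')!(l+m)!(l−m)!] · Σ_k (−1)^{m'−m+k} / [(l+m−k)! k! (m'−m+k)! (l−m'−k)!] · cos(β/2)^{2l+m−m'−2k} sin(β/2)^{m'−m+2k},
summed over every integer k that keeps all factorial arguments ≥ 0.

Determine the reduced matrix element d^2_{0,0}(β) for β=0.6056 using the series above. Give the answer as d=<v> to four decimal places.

d=0.5139

d^2_{0,0}(β=0.6056) via the finite sum:
With c≡cos(β/2)=0.954505 and s≡sin(β/2)=0.298194, N=[2·2·2·2]^{1/2}=4.000000
The bounds max(0,m−m')=0 and min(l+m,l−m')=2 give 3 terms
  k=0: (−1)^0·4.0000/(4)·0.9545^4·0.2982^0 = +0.830067
  k=1: (−1)^1·4.0000/(1)·0.9545^2·0.2982^2 = -0.324052
  k=2: (−1)^2·4.0000/(4)·0.9545^0·0.2982^4 = +0.007907
d^2_{0,0}(0.6056) = +0.830067 -0.324052 +0.007907 = +0.513922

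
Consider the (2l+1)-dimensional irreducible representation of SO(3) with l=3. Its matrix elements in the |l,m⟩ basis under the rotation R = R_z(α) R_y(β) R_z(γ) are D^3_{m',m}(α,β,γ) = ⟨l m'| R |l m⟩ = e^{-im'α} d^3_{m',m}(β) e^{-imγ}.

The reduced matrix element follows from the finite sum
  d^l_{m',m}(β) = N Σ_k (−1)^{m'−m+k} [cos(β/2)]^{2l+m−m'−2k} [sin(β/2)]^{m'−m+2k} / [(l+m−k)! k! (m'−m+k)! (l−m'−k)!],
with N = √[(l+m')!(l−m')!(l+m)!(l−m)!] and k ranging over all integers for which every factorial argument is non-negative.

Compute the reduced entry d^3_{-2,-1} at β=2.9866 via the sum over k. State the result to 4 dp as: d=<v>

d^3_{-2,-1}(β=2.9866) via the finite sum:
c=cos(2.986600/2)=0.077419, s=sin(2.986600/2)=0.996999; N=√[1·120·2·24]=75.894664
k∈{1,2} keeps every argument non-negative
  k=1: (−1)^0·75.8947/(24)·0.0774^5·0.9970^1 = +0.000009
  k=2: (−1)^1·75.8947/(12)·0.0774^3·0.9970^3 = -0.002908
d^3_{-2,-1}(2.9866) = +0.000009 -0.002908 = -0.002900

d=-0.0029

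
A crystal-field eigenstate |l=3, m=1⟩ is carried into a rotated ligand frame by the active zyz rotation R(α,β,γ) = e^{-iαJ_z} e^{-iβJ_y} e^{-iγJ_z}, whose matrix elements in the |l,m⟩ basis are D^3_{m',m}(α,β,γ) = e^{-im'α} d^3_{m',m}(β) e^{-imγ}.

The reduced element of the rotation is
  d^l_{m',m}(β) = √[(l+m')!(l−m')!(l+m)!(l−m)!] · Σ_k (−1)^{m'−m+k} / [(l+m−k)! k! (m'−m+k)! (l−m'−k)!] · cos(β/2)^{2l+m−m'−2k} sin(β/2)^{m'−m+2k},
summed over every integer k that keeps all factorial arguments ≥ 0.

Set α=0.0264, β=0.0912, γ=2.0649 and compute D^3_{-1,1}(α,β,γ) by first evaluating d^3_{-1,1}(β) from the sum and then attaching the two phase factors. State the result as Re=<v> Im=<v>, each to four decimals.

Re=-0.0056 Im=-0.0111

Split into d^3_{-1,1}(β=0.0912) × two z-phases.
c=cos(0.091200/2)=0.998961, s=sin(0.091200/2)=0.045584; N=√[2·24·24·2]=48.000000
The bounds max(0,m−m')=2 and min(l+m,l−m')=4 give 3 terms
  k=2: (−1)^0·48.0000/(8)·0.9990^4·0.0456^2 = +0.012416
  k=3: (−1)^1·48.0000/(6)·0.9990^2·0.0456^4 = -0.000034
  k=4: (−1)^2·48.0000/(48)·0.9990^0·0.0456^6 = +0.000000
d^3_{-1,1}(0.0912) = +0.012416 -0.000034 +0.000000 = +0.012381
Phases: e^{-i·(-1)·0.0264}=+0.999652+0.026397i, e^{-i·(1)·2.0649}=-0.474243-0.880394i ⇒ D=-0.005582-0.011052i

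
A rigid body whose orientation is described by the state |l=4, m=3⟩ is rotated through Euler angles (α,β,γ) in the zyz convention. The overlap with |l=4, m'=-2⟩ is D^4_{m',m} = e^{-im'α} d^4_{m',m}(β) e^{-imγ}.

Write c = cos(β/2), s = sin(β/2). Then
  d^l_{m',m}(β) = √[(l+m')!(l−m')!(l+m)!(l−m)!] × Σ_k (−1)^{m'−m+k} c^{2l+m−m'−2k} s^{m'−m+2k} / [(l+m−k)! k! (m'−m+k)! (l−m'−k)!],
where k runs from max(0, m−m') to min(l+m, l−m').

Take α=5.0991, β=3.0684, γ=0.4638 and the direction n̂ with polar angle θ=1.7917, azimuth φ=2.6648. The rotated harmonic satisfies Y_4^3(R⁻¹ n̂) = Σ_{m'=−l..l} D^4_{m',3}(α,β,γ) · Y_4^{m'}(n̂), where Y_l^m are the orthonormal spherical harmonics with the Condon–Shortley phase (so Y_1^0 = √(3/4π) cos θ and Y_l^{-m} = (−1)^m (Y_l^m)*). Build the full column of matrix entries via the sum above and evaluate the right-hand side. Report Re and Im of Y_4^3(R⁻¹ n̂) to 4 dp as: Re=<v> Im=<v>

Re=0.1858 Im=-0.0666

Need the full column D^4_{m',3} for m'=−4..4 at α=5.0991, β=3.0684, γ=0.4638.
cos(β/2)=0.036588, sin(β/2)=0.999330
d^4_{-4,3}: single k=7 term ⇒ +0.103003;  D = +0.101761+0.015947i
d^4_{-3,3}: k∈[6..7] ⇒ +0.009333 -0.994656 = -0.985323;  D = -0.225847-0.959090i
d^4_{-2,3}: k∈[5..6] ⇒ +0.000548 -0.136260 = -0.135712;  D = +0.110612-0.078630i
d^4_{-1,3}: k∈[4..5] ⇒ +0.000024 -0.010583 = -0.010559;  D = +0.008912+0.005663i
d^4_{0,3}: k∈[3..4] ⇒ +0.000001 -0.000578 = -0.000577;  D = -0.000103+0.000568i
d^4_{1,3}: k∈[2..3] ⇒ +0.000000 -0.000024 = -0.000024;  D = -0.000023+0.000005i
d^4_{2,3}: k∈[1..2] ⇒ +0.000000 -0.000001 = -0.000001;  D = -0.000000-0.000001i
d^4_{3,3}: k∈[0..1] ⇒ +0.000000 -0.000000 = -0.000000;  D = +0.000000-0.000000i
d^4_{4,3}: single k=0 term ⇒ -0.000000;  D = +0.000000+0.000000i
Y_4^{m'}(θ=1.7917,φ=2.6648) and Σ D·Y over m':
  (+0.1018+0.0159i)·(-0.1324+0.3786i)  (-0.2258-0.9591i)·(+0.0357+0.2522i)  (+0.1106-0.0786i)·(-0.1224-0.1724i)  (+0.0089+0.0057i)·(-0.2394-0.1236i)  (-0.0001+0.0006i)·(+0.1735+0.0000i)  (-0.0000+0.0000i)·(+0.2394-0.1236i)  (-0.0000-0.0000i)·(-0.1224+0.1724i)  (+0.0000-0.0000i)·(-0.0357+0.2522i)  (+0.0000+0.0000i)·(-0.1324-0.3786i)
Y_4^3(R⁻¹ n̂) = +0.185808-0.066553i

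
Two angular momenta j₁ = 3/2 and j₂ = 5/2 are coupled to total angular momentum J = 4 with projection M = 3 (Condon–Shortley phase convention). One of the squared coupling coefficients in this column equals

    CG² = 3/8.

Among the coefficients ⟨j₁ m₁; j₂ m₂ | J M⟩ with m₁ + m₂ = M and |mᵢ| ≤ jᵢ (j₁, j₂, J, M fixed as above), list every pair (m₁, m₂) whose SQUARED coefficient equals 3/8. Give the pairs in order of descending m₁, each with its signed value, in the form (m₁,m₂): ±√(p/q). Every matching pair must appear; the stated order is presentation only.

Admissible pairs with m₁+m₂ = M = 3: (1/2,5/2), (3/2,3/2)
  (m₁,m₂)=(3/2,3/2): CG² = 5/8, CG = +√(5/8)
  (m₁,m₂)=(1/2,5/2): CG² = 3/8, CG = +√(3/8)   ← matches the target
Pairs with CG² = 3/8: (1/2,5/2): +√(3/8)

(1/2,5/2): +√(3/8)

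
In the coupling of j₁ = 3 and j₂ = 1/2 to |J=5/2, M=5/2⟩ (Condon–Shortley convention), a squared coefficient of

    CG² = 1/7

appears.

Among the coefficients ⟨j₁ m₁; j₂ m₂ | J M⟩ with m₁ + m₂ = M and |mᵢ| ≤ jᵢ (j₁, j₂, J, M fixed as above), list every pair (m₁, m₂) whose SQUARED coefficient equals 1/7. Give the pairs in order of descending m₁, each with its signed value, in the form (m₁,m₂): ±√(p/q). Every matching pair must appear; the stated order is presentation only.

Admissible pairs with m₁+m₂ = M = 5/2: (2,1/2), (3,-1/2)
  (m₁,m₂)=(3,-1/2): CG² = 6/7, CG = +√(6/7)
  (m₁,m₂)=(2,1/2): CG² = 1/7, CG = −√(1/7)   ← matches the target
Pairs with CG² = 1/7: (2,1/2): −√(1/7)

(2,1/2): −√(1/7)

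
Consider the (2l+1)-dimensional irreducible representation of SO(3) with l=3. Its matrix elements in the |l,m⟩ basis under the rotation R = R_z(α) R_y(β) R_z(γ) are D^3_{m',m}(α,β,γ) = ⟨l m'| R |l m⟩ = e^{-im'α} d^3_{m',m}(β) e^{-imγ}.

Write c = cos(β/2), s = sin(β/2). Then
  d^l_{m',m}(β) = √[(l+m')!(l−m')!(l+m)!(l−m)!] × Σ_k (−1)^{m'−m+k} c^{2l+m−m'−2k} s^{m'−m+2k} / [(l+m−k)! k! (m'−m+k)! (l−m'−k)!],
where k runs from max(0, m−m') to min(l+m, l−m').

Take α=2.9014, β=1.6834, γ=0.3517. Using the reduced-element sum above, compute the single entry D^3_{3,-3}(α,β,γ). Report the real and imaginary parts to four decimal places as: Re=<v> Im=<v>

Split into d^3_{3,-3}(β=1.6834) × two z-phases.
With c≡cos(β/2)=0.666196 and s≡sin(β/2)=0.745777, N=[720·1·1·720]^{1/2}=720.000000
k∈{0} keeps every argument non-negative
  k=0: (−1)^6·720.0000/(720)·0.6662^0·0.7458^6 = +0.172049
d^3_{3,-3}(1.6834) = +0.172049
Attach z-rotation phases: D = e^{-i(3)(2.9014)}·(+0.172049)·e^{-i(-3)(0.3517)} = +0.035004-0.168451i

Re=0.0350 Im=-0.1685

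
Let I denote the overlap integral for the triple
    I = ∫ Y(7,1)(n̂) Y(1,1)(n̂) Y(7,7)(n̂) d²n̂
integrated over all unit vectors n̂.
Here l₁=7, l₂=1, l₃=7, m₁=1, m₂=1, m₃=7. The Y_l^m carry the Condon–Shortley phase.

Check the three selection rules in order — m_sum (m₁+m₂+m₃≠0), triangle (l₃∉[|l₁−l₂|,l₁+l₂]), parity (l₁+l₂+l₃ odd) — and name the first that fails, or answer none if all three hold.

m_sum

Σmᵢ = 9  ✗
l₃∈[|l₁−l₂|,l₁+l₂]=[6,8], have l₃=7
Σlᵢ = 15 ⇒ odd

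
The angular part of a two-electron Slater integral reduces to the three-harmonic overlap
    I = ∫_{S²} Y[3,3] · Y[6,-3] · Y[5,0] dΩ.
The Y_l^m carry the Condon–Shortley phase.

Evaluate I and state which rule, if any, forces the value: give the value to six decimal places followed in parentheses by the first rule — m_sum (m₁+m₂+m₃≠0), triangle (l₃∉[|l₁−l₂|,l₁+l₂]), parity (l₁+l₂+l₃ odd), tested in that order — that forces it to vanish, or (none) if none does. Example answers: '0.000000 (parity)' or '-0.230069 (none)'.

0.190675 (none)

Rules hold: Σm=0, L=14 even, 3≤5≤9.
N = 7·13·11 = 1001
Δ = 4!·2!·8!/15! = 1/675675
Racah Σ t=1..3: t=1:−1/8640 t=2:+1/2304 t=3:−1/8640 = 7/34560
⇒ 3j(3 6 5; 0 0 0)² = 7/429, sgn -1
Racah Σ t=0..0: t=0:+1/34560 = 1/34560
⇒ 3j(3 6 5; 3 -3 0)² = 4/143, sgn -1
4πI² = N·(3j₀)²·(3jₘ)² = 196/429
I = +1·√(0.456876/4π) = 0.19067531
No selection rule forces the value: the integral is nonzero (none).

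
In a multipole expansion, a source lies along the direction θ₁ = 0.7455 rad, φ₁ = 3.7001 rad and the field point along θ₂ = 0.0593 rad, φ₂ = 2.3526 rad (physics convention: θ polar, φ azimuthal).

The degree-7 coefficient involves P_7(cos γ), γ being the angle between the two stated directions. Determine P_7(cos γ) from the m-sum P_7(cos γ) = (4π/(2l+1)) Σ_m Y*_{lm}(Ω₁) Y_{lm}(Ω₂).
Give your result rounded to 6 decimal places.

-0.003307

Addition theorem: P_7(cos γ) = (4π/15) Σ_m Y*_{lm}(Ω₁) Y_{lm}(Ω₂), m = −7…7:
  term(m=-7) = -0.000000-0.000000i   from Y*(Ω₁)=+0.023772+0.022957i, Y(Ω₂)=-0.000000+0.000000i
  term(m=-6) = -0.000000+0.000000i   from Y*(Ω₁)=-0.131006-0.027848i, Y(Ω₂)=+0.000000-0.000000i
  term(m=-5) = +0.000001+0.000000i   from Y*(Ω₁)=+0.298034-0.108472i, Y(Ω₂)=+0.000002+0.000002i
  term(m=-4) = +0.000026-0.000032i   from Y*(Ω₁)=-0.282428+0.361486i, Y(Ω₂)=-0.000090-0.000001i
  term(m=-3) = -0.000354-0.000447i   from Y*(Ω₁)=+0.032655-0.310670i, Y(Ω₂)=+0.001304-0.001276i
  term(m=-2) = +0.003358-0.001608i   from Y*(Ω₁)=-0.062785-0.128730i, Y(Ω₂)=-0.000187+0.025993i
  term(m=-1) = -0.020171-0.088825i   from Y*(Ω₁)=+0.326527+0.204038i, Y(Ω₂)=-0.166675-0.167878i
  term(m=+0) = +0.030332+0.000000i   from Y*(Ω₁)=+0.029182-0.000000i, Y(Ω₂)=+1.039412+0.000000i
  term(m=+1) = -0.020171+0.088825i   from Y*(Ω₁)=-0.326527+0.204038i, Y(Ω₂)=+0.166675-0.167878i
  term(m=+2) = +0.003358+0.001608i   from Y*(Ω₁)=-0.062785+0.128730i, Y(Ω₂)=-0.000187-0.025993i
  term(m=+3) = -0.000354+0.000447i   from Y*(Ω₁)=-0.032655-0.310670i, Y(Ω₂)=-0.001304-0.001276i
  term(m=+4) = +0.000026+0.000032i   from Y*(Ω₁)=-0.282428-0.361486i, Y(Ω₂)=-0.000090+0.000001i
  term(m=+5) = +0.000001-0.000000i   from Y*(Ω₁)=-0.298034-0.108472i, Y(Ω₂)=-0.000002+0.000002i
  term(m=+6) = -0.000000-0.000000i   from Y*(Ω₁)=-0.131006+0.027848i, Y(Ω₂)=+0.000000+0.000000i
  term(m=+7) = -0.000000+0.000000i   from Y*(Ω₁)=-0.023772+0.022957i, Y(Ω₂)=+0.000000+0.000000i
Σ over m = -0.003948+0.000000i; ×(4π/15) → -0.003307+0.000000i. Real part: -0.003307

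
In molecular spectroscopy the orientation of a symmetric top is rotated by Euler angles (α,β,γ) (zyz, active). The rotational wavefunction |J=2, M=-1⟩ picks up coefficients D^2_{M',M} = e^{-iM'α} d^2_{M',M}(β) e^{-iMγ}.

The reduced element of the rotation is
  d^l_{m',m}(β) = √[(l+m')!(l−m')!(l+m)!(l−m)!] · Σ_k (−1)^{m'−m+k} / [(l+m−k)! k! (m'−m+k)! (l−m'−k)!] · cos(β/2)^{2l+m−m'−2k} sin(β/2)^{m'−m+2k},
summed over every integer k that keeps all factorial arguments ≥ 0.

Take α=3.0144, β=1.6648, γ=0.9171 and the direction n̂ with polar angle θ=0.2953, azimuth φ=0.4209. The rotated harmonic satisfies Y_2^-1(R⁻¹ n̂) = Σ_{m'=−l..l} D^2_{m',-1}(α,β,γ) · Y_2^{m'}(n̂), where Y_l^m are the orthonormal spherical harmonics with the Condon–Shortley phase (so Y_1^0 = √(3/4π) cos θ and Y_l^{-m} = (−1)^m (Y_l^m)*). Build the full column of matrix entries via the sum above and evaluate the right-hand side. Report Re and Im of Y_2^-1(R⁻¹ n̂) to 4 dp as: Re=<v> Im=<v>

Need the full column D^2_{m',-1} for m'=−2..2 at α=3.0144, β=1.6648, γ=0.9171.
cos(β/2)=0.673103, sin(β/2)=0.739549
d^2_{-2,-1}: single k=1 term ⇒ +0.451067;  D = +0.355587+0.277523i
d^2_{-1,-1}: k∈[0..1] ⇒ +0.205270 -0.743392 = -0.538122;  D = +0.378790+0.382222i
d^2_{0,-1}: k∈[0..1] ⇒ -0.552442 +0.666895 = +0.114453;  D = +0.069602+0.090858i
d^2_{1,-1}: k∈[0..1] ⇒ +0.743392 -0.299135 = +0.444257;  D = -0.223245-0.384091i
d^2_{2,-1}: single k=0 term ⇒ -0.544518;  D = -0.211700-0.501680i
Y_2^{m'}(θ=0.2953,φ=0.4209) and Σ D·Y over m':
  (+0.3556+0.2775i)·(+0.0218-0.0244i)  (+0.3788+0.3822i)·(+0.1963-0.0879i)  (+0.0696+0.0909i)·(+0.5506+0.0000i)  (-0.2232-0.3841i)·(-0.1963-0.0879i)  (-0.2117-0.5017i)·(+0.0218+0.0244i)
Y_2^-1(R⁻¹ n̂) = +0.178507+0.168080i

Re=0.1785 Im=0.1681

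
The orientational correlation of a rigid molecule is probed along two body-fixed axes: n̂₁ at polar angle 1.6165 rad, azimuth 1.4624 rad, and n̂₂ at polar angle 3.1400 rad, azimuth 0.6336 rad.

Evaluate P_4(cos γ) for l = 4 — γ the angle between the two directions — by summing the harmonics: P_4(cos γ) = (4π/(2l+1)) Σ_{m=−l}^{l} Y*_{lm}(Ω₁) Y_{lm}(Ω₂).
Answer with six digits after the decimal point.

0.366821

Summing Y*_{l m}(θ₁,φ₁)·Y_{l m}(θ₂,φ₂) over m ∈ [−4, 4]; prefactor 4π/(2·4+1) = 1.396263:
  m=-4: (+0.399908-0.185145i) × (-0.000000-0.000000i) = -0.000000-0.000000i  (running Σ = -0.000000-0.000000i)
  m=-3: (+0.018213+0.054019i) × (+0.000000+0.000000i) = -0.000000+0.000000i  (running Σ = -0.000000+0.000000i)
  m=-2: (+0.321247-0.070756i) × (+0.000002-0.000005i) = +0.000000-0.000002i  (running Σ = +0.000000-0.000002i)
  m=-1: (+0.006974+0.064081i) × (-0.002429+0.001784i) = -0.000131-0.000143i  (running Σ = -0.000131-0.000145i)
  m=0: (+0.310748-0.000000i) × (+0.846274+0.000000i) = +0.262978+0.000000i  (running Σ = +0.262847-0.000145i)
  m=1: (-0.006974+0.064081i) × (+0.002429+0.001784i) = -0.000131+0.000143i  (running Σ = +0.262716-0.000002i)
  m=2: (+0.321247+0.070756i) × (+0.000002+0.000005i) = +0.000000+0.000002i  (running Σ = +0.262716+0.000000i)
  m=3: (-0.018213+0.054019i) × (-0.000000+0.000000i) = -0.000000-0.000000i  (running Σ = +0.262716-0.000000i)
  m=4: (+0.399908+0.185145i) × (-0.000000+0.000000i) = -0.000000+0.000000i  (running Σ = +0.262716+0.000000i)
Total Σ_m = +0.262716+0.000000i. Multiply by 1.396263: +0.366821+0.000000i. P_4(cos γ) = 0.366821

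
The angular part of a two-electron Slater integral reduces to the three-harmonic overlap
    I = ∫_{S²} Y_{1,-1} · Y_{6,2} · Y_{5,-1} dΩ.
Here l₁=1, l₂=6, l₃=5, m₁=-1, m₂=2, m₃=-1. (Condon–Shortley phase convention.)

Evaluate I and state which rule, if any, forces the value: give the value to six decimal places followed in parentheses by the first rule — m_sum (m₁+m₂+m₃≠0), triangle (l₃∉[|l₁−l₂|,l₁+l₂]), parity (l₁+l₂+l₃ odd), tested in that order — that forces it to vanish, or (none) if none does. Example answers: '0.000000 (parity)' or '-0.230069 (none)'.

m-sum 0 ✓  L=12 even ✓  5≤5≤7 ✓
Π(2lᵢ+1) = 3×13×11 = 429
triangle coeff Δ(1,6,5) = 1/858
Σ_t [1,1]: t=1:−1/14400 = -1/14400
(3j)²=6/143 [(1 6 5; 0 0 0)], sign=+1
Σ_t [2,2]: t=2:+1/34560 = 1/34560
(3j)²=14/429 [(1 6 5; -1 2 -1)], sign=+1
⇒ 4πI² = 84/143
I = (+1)√(84/143/(4π)) = 0.21620548
No selection rule forces the value: the integral is nonzero (none).

0.216205 (none)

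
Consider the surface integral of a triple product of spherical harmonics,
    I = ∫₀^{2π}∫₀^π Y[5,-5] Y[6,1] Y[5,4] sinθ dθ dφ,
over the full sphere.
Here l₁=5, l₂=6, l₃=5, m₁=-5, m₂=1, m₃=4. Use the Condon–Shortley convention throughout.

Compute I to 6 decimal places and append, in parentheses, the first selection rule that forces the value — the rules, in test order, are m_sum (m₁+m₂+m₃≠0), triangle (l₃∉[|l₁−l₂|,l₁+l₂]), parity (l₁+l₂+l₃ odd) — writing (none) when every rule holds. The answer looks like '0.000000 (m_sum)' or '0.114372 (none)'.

m-sum 0 ✓  L=16 even ✓  1≤5≤11 ✓
Π(2lᵢ+1) = 11×13×11 = 1573
triangle coeff Δ(5,6,5) = 1/28588560
Σ_t [1,5]: t=1:−1/345600 t=2:+1/13824 t=3:−1/5184 t=4:+1/13824 t=5:−1/345600 = -7/129600
(3j)²=80/7293 [(5 6 5; 0 0 0)], sign=+1
Σ_t [6,6]: t=6:+1/2073600 = 1/2073600
(3j)²=63/9724 [(5 6 5; -5 1 4)], sign=-1
⇒ 4πI² = 420/3757
I = (-1)√(420/3757/(4π)) = -0.09431898
No selection rule forces the value: the integral is nonzero (none).

-0.094319 (none)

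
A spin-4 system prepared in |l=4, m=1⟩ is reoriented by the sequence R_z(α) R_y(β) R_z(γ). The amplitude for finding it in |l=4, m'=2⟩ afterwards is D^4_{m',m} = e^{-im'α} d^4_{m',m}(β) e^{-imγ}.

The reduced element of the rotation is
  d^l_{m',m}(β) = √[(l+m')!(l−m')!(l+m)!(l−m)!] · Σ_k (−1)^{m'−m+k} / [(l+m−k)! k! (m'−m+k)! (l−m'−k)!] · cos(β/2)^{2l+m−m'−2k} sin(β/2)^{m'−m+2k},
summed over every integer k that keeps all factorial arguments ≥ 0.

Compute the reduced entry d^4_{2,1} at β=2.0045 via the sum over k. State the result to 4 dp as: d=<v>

d=-0.4105

d^4_{2,1}(β=2.0045) via the finite sum:
With c≡cos(β/2)=0.538408 and s≡sin(β/2)=0.842685, N=[720·2·120·6]^{1/2}=1018.233765
The bounds max(0,m−m')=0 and min(l+m,l−m')=2 give 3 terms
  k=0: (−1)^1·1018.2338/(240)·0.5384^7·0.8427^1 = -0.046890
  k=1: (−1)^2·1018.2338/(48)·0.5384^5·0.8427^3 = +0.574325
  k=2: (−1)^3·1018.2338/(72)·0.5384^3·0.8427^5 = -0.937937
d^4_{2,1}(2.0045) = -0.046890 +0.574325 -0.937937 = -0.410503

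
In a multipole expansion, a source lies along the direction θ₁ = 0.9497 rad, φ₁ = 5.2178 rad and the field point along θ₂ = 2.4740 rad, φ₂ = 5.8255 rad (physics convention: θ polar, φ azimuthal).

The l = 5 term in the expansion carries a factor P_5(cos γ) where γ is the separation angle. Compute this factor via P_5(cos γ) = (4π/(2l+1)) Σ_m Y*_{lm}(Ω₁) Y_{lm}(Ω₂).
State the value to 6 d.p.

Term-by-term m-sum for l=5 (normalisation 4π/11 = 1.142397):
  [-5]  conj(Y_{5,-5})(Ω₁) = +0.095191+0.134890i ; Y_{5,-5}(Ω₂) = -0.027759+0.031801i ; Δ = -0.006932-0.000717i
  [-4]  conj(Y_{5,-4})(Ω₁) = -0.162781+0.336254i ; Y_{5,-4}(Ω₂) = +0.043521-0.163636i ; Δ = +0.047939+0.041271i
  [-3]  conj(Y_{5,-3})(Ω₁) = -0.380447+0.020779i ; Y_{5,-3}(Ω₂) = +0.073384+0.366262i ; Δ = -0.035529-0.137818i
  [-2]  conj(Y_{5,-2})(Ω₁) = -0.005515-0.008797i ; Y_{5,-2}(Ω₂) = -0.264327-0.343818i ; Δ = -0.001567+0.004221i
  [-1]  conj(Y_{5,-1})(Ω₁) = -0.168071+0.303734i ; Y_{5,-1}(Ω₂) = +0.062812+0.030939i ; Δ = -0.019954+0.013878i
  [+0]  conj(Y_{5,0})(Ω₁) = -0.100732-0.000000i ; Y_{5,0}(Ω₂) = +0.386545+0.000000i ; Δ = -0.038937-0.000000i
  [+1]  conj(Y_{5,1})(Ω₁) = +0.168071+0.303734i ; Y_{5,1}(Ω₂) = -0.062812+0.030939i ; Δ = -0.019954-0.013878i
  [+2]  conj(Y_{5,2})(Ω₁) = -0.005515+0.008797i ; Y_{5,2}(Ω₂) = -0.264327+0.343818i ; Δ = -0.001567-0.004221i
  [+3]  conj(Y_{5,3})(Ω₁) = +0.380447+0.020779i ; Y_{5,3}(Ω₂) = -0.073384+0.366262i ; Δ = -0.035529+0.137818i
  [+4]  conj(Y_{5,4})(Ω₁) = -0.162781-0.336254i ; Y_{5,4}(Ω₂) = +0.043521+0.163636i ; Δ = +0.047939-0.041271i
  [+5]  conj(Y_{5,5})(Ω₁) = -0.095191+0.134890i ; Y_{5,5}(Ω₂) = +0.027759+0.031801i ; Δ = -0.006932+0.000717i
Σ over m = -0.071024+0.000000i; ×(4π/11) → -0.081137+0.000000i. Real part: -0.081137

-0.081137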